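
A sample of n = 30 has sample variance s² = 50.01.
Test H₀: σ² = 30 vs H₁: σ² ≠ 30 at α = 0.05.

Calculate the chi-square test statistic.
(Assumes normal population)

Answer: χ² = 48.3430, reject H₀

Derivation:
df = n - 1 = 29
χ² = (n-1)s²/σ₀² = 29×50.01/30 = 48.3430
Critical values: χ²_{0.975,29} = 16.047, χ²_{0.025,29} = 45.722
Rejection region: χ² < 16.047 or χ² > 45.722
Decision: reject H₀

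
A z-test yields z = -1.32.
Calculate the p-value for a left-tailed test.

Answer: p-value ≈ 0.0934

Derivation:
For z = -1.32:
p = P(Z < -1.32) = Φ(-1.32) = 0.0934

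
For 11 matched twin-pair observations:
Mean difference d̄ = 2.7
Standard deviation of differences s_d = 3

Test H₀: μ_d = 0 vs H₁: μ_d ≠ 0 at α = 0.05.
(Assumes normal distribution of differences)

df = n - 1 = 10
SE = s_d/√n = 3/√11 = 0.9045
t = d̄/SE = 2.7/0.9045 = 2.9851
Critical value: t_{0.025,10} = ±2.228
p-value ≈ 0.0137
Decision: reject H₀

Answer: t = 2.9851, reject H₀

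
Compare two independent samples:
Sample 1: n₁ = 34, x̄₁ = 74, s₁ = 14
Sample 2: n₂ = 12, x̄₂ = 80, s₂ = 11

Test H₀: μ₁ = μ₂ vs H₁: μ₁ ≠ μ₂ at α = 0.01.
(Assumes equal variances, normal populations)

Answer: t = -1.3422, fail to reject H₀

Derivation:
Pooled variance: s²_p = [33×14² + 11×11²]/(44) = 177.2500
s_p = 13.3135
SE = s_p×√(1/n₁ + 1/n₂) = 13.3135×√(1/34 + 1/12) = 4.4703
t = (x̄₁ - x̄₂)/SE = (74 - 80)/4.4703 = -1.3422
df = 44, t-critical = ±2.692
Decision: fail to reject H₀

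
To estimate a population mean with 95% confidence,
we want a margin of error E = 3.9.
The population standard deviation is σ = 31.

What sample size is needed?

z_0.025 = 1.960
n = (z×σ/E)² = (1.960×31/3.9)²
n = 242.7204
Round up: n = 243

Answer: n = 243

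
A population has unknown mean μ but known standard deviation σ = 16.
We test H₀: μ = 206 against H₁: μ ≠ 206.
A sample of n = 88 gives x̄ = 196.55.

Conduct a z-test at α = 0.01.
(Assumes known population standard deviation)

Answer: z = -5.5406, reject H₀

Derivation:
Standard error: SE = σ/√n = 16/√88 = 1.7056
z-statistic: z = (x̄ - μ₀)/SE = (196.55 - 206)/1.7056 = -5.5406
Critical value: ±2.576
p-value < 0.0001
Decision: reject H₀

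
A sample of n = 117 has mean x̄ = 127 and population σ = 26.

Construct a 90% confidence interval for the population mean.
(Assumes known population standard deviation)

Confidence level: 90%, α = 0.1
z_0.05 = 1.645
SE = σ/√n = 26/√117 = 2.4037
Margin of error = 1.645 × 2.4037 = 3.9541
CI: x̄ ± margin = 127 ± 3.9541
CI: (123.0459, 130.9541)

Answer: (123.0459, 130.9541)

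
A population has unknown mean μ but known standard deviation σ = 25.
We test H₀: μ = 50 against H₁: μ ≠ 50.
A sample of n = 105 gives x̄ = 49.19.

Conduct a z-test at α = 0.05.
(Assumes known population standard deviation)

Standard error: SE = σ/√n = 25/√105 = 2.4398
z-statistic: z = (x̄ - μ₀)/SE = (49.19 - 50)/2.4398 = -0.3320
Critical value: ±1.960
p-value = 0.7399
Decision: fail to reject H₀

Answer: z = -0.3320, fail to reject H₀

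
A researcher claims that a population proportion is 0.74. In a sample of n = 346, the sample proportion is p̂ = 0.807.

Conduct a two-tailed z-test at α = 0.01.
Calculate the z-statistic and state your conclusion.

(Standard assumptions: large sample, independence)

Answer: z = 2.8413, reject H₀

Derivation:
H₀: p = 0.74, H₁: p ≠ 0.74
Standard error: SE = √(p₀(1-p₀)/n) = √(0.74×0.26/346) = 0.023581
z-statistic: z = (p̂ - p₀)/SE = (0.807 - 0.74)/0.023581 = 2.8413
Critical value: z_0.005 = ±2.576
p-value = 0.0045
Decision: reject H₀ at α = 0.01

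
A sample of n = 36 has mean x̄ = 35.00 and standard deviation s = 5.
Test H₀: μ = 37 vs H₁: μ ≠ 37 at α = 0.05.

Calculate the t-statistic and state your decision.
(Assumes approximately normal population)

df = n - 1 = 35
SE = s/√n = 5/√36 = 0.8333
t = (x̄ - μ₀)/SE = (35.00 - 37)/0.8333 = -2.4001
Critical value: t_{0.025,35} = ±2.030
p-value ≈ 0.0218
Decision: reject H₀

Answer: t = -2.4001, reject H₀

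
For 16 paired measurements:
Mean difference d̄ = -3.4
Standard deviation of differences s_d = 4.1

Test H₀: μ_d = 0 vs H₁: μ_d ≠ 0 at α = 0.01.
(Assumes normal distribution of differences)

Answer: t = -3.3171, reject H₀

Derivation:
df = n - 1 = 15
SE = s_d/√n = 4.1/√16 = 1.0250
t = d̄/SE = -3.4/1.0250 = -3.3171
Critical value: t_{0.005,15} = ±2.947
p-value ≈ 0.0047
Decision: reject H₀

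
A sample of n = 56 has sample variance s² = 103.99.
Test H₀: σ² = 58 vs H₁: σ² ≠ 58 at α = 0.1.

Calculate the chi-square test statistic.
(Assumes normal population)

df = n - 1 = 55
χ² = (n-1)s²/σ₀² = 55×103.99/58 = 98.6112
Critical values: χ²_{0.95,55} = 38.958, χ²_{0.05,55} = 73.311
Rejection region: χ² < 38.958 or χ² > 73.311
Decision: reject H₀

Answer: χ² = 98.6112, reject H₀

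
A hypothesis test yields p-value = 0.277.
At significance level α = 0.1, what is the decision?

Answer: fail to reject H₀

Derivation:
Compare p-value to α:
0.277 ≥ 0.1
Decision: fail to reject H₀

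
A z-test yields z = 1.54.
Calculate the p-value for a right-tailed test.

Answer: p-value ≈ 0.0618

Derivation:
For z = 1.54:
p = P(Z > 1.54) = 1 - Φ(1.54) = 0.0618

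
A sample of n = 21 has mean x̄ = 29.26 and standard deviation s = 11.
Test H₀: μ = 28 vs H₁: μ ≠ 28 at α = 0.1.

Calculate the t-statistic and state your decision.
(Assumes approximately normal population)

df = n - 1 = 20
SE = s/√n = 11/√21 = 2.4004
t = (x̄ - μ₀)/SE = (29.26 - 28)/2.4004 = 0.5249
Critical value: t_{0.05,20} = ±1.725
p-value ≈ 0.6054
Decision: fail to reject H₀

Answer: t = 0.5249, fail to reject H₀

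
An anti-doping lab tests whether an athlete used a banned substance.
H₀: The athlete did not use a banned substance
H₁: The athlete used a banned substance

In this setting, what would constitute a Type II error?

Answer: Failing to detect doping in an athlete who used a banned substance

Derivation:
Type I error: rejecting H₀ when it is actually true (false positive).
Type II error: failing to reject H₀ when H₁ is actually true (false negative).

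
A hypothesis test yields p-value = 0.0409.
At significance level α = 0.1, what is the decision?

Answer: reject H₀

Derivation:
Compare p-value to α:
0.0409 < 0.1
Decision: reject H₀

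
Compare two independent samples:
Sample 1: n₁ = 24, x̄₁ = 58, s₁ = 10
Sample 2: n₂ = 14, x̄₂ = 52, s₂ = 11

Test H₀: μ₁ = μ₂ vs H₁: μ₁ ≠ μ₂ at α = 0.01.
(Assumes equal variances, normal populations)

Pooled variance: s²_p = [23×10² + 13×11²]/(36) = 107.5833
s_p = 10.3722
SE = s_p×√(1/n₁ + 1/n₂) = 10.3722×√(1/24 + 1/14) = 3.4881
t = (x̄₁ - x̄₂)/SE = (58 - 52)/3.4881 = 1.7201
df = 36, t-critical = ±2.719
Decision: fail to reject H₀

Answer: t = 1.7201, fail to reject H₀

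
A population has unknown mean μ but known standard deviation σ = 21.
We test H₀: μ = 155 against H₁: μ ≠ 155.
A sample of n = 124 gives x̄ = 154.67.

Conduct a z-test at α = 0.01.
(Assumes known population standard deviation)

Answer: z = -0.1750, fail to reject H₀

Derivation:
Standard error: SE = σ/√n = 21/√124 = 1.8859
z-statistic: z = (x̄ - μ₀)/SE = (154.67 - 155)/1.8859 = -0.1750
Critical value: ±2.576
p-value = 0.8611
Decision: fail to reject H₀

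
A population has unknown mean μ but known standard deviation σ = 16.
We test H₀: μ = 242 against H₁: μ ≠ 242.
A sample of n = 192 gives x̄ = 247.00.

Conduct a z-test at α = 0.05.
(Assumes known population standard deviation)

Standard error: SE = σ/√n = 16/√192 = 1.1547
z-statistic: z = (x̄ - μ₀)/SE = (247.00 - 242)/1.1547 = 4.3301
Critical value: ±1.960
p-value < 0.0001
Decision: reject H₀

Answer: z = 4.3301, reject H₀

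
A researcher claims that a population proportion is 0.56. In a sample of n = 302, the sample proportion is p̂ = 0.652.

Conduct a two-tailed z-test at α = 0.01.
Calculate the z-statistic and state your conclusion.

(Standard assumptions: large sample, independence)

Answer: z = 3.2208, reject H₀

Derivation:
H₀: p = 0.56, H₁: p ≠ 0.56
Standard error: SE = √(p₀(1-p₀)/n) = √(0.56×0.44/302) = 0.028564
z-statistic: z = (p̂ - p₀)/SE = (0.652 - 0.56)/0.028564 = 3.2208
Critical value: z_0.005 = ±2.576
p-value = 0.0013
Decision: reject H₀ at α = 0.01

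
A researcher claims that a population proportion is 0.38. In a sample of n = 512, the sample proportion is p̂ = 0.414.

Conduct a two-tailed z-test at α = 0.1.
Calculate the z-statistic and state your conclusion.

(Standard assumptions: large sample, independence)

H₀: p = 0.38, H₁: p ≠ 0.38
Standard error: SE = √(p₀(1-p₀)/n) = √(0.38×0.62/512) = 0.021451
z-statistic: z = (p̂ - p₀)/SE = (0.414 - 0.38)/0.021451 = 1.5850
Critical value: z_0.05 = ±1.645
p-value = 0.1130
Decision: fail to reject H₀ at α = 0.1

Answer: z = 1.5850, fail to reject H₀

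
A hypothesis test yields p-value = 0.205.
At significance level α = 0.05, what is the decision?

Answer: fail to reject H₀

Derivation:
Compare p-value to α:
0.205 ≥ 0.05
Decision: fail to reject H₀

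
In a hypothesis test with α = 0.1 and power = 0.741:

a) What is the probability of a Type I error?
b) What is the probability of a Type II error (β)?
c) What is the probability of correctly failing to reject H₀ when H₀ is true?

Answer: a) 0.1, b) 0.259, c) 0.9

Derivation:
a) Type I error probability = α = 0.1
b) Power = P(reject H₀ | H₁ true) = 1 - β = 0.741, so Type II error probability = β = 1 - Power = 0.259
c) P(fail to reject H₀ | H₀ true) = 1 - α = 0.9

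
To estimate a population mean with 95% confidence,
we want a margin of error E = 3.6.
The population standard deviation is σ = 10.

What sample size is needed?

z_0.025 = 1.960
n = (z×σ/E)² = (1.960×10/3.6)²
n = 29.6420
Round up: n = 30

Answer: n = 30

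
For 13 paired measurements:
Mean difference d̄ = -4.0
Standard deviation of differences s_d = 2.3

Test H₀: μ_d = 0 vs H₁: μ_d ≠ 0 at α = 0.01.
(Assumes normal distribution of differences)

Answer: t = -6.2706, reject H₀

Derivation:
df = n - 1 = 12
SE = s_d/√n = 2.3/√13 = 0.6379
t = d̄/SE = -4.0/0.6379 = -6.2706
Critical value: t_{0.005,12} = ±3.055
p-value < 0.0001
Decision: reject H₀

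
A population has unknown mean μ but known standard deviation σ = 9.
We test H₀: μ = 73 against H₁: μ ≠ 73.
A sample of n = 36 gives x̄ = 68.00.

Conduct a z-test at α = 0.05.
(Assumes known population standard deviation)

Answer: z = -3.3333, reject H₀

Derivation:
Standard error: SE = σ/√n = 9/√36 = 1.5000
z-statistic: z = (x̄ - μ₀)/SE = (68.00 - 73)/1.5000 = -3.3333
Critical value: ±1.960
p-value = 0.0009
Decision: reject H₀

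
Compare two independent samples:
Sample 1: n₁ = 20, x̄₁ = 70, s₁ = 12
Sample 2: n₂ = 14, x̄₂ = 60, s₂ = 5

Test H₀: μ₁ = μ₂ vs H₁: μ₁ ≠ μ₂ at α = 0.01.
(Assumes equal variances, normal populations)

Answer: t = 2.9342, reject H₀

Derivation:
Pooled variance: s²_p = [19×12² + 13×5²]/(32) = 95.6562
s_p = 9.7804
SE = s_p×√(1/n₁ + 1/n₂) = 9.7804×√(1/20 + 1/14) = 3.4081
t = (x̄₁ - x̄₂)/SE = (70 - 60)/3.4081 = 2.9342
df = 32, t-critical = ±2.738
Decision: reject H₀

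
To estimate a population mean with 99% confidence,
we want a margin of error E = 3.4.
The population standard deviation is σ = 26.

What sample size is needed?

Answer: n = 389

Derivation:
z_0.005 = 2.576
n = (z×σ/E)² = (2.576×26/3.4)²
n = 388.0436
Round up: n = 389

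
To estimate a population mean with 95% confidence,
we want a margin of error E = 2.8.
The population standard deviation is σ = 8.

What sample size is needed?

z_0.025 = 1.960
n = (z×σ/E)² = (1.960×8/2.8)²
n = 31.3600
Round up: n = 32

Answer: n = 32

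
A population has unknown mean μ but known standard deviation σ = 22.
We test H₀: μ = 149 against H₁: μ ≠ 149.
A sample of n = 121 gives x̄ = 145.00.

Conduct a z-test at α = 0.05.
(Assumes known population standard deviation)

Standard error: SE = σ/√n = 22/√121 = 2.0000
z-statistic: z = (x̄ - μ₀)/SE = (145.00 - 149)/2.0000 = -2.0000
Critical value: ±1.960
p-value = 0.0455
Decision: reject H₀

Answer: z = -2.0000, reject H₀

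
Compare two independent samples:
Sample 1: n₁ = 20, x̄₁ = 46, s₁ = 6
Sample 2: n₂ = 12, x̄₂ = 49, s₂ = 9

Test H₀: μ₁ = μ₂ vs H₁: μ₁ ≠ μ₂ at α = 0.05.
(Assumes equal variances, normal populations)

Answer: t = -1.1339, fail to reject H₀

Derivation:
Pooled variance: s²_p = [19×6² + 11×9²]/(30) = 52.5000
s_p = 7.2457
SE = s_p×√(1/n₁ + 1/n₂) = 7.2457×√(1/20 + 1/12) = 2.6458
t = (x̄₁ - x̄₂)/SE = (46 - 49)/2.6458 = -1.1339
df = 30, t-critical = ±2.042
Decision: fail to reject H₀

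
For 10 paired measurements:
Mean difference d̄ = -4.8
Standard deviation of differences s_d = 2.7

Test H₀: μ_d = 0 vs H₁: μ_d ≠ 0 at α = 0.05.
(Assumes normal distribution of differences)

Answer: t = -5.6219, reject H₀

Derivation:
df = n - 1 = 9
SE = s_d/√n = 2.7/√10 = 0.8538
t = d̄/SE = -4.8/0.8538 = -5.6219
Critical value: t_{0.025,9} = ±2.262
p-value ≈ 0.0003
Decision: reject H₀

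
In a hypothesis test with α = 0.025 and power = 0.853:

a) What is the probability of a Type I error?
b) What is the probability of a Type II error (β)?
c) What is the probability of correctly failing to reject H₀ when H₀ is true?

Answer: a) 0.025, b) 0.147, c) 0.975

Derivation:
a) Type I error probability = α = 0.025
b) Power = P(reject H₀ | H₁ true) = 1 - β = 0.853, so Type II error probability = β = 1 - Power = 0.147
c) P(fail to reject H₀ | H₀ true) = 1 - α = 0.975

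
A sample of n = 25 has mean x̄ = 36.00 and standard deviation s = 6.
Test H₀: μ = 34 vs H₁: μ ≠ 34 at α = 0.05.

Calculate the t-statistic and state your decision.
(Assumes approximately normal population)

df = n - 1 = 24
SE = s/√n = 6/√25 = 1.2000
t = (x̄ - μ₀)/SE = (36.00 - 34)/1.2000 = 1.6667
Critical value: t_{0.025,24} = ±2.064
p-value ≈ 0.1086
Decision: fail to reject H₀

Answer: t = 1.6667, fail to reject H₀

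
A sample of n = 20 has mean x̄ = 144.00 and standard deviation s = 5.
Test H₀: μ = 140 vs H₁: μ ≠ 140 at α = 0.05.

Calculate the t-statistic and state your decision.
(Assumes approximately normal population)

Answer: t = 3.5778, reject H₀

Derivation:
df = n - 1 = 19
SE = s/√n = 5/√20 = 1.1180
t = (x̄ - μ₀)/SE = (144.00 - 140)/1.1180 = 3.5778
Critical value: t_{0.025,19} = ±2.093
p-value ≈ 0.0020
Decision: reject H₀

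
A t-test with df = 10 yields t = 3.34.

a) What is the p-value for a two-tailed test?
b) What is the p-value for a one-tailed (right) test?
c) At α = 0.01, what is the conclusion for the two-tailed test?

Using t-distribution with df = 10:
a) Two-tailed: p = 2×P(T > 3.34) = 0.0075
b) One-tailed: p = P(T > 3.34) = 0.0037
c) 0.0075 < 0.01, reject H₀

Answer: a) 0.0075, b) 0.0037, c) reject H₀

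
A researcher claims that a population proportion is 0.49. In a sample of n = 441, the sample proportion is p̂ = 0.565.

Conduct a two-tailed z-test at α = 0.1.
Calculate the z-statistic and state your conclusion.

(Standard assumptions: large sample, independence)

Answer: z = 3.1506, reject H₀

Derivation:
H₀: p = 0.49, H₁: p ≠ 0.49
Standard error: SE = √(p₀(1-p₀)/n) = √(0.49×0.51/441) = 0.023805
z-statistic: z = (p̂ - p₀)/SE = (0.565 - 0.49)/0.023805 = 3.1506
Critical value: z_0.05 = ±1.645
p-value = 0.0016
Decision: reject H₀ at α = 0.1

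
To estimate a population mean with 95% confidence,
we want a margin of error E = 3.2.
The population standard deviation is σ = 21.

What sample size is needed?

Answer: n = 166

Derivation:
z_0.025 = 1.960
n = (z×σ/E)² = (1.960×21/3.2)²
n = 165.4439
Round up: n = 166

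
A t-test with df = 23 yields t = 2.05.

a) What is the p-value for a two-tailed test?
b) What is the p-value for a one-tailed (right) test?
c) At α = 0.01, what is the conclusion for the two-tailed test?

Answer: a) 0.0519, b) 0.0260, c) fail to reject H₀

Derivation:
Using t-distribution with df = 23:
a) Two-tailed: p = 2×P(T > 2.05) = 0.0519
b) One-tailed: p = P(T > 2.05) = 0.0260
c) 0.0519 ≥ 0.01, fail to reject H₀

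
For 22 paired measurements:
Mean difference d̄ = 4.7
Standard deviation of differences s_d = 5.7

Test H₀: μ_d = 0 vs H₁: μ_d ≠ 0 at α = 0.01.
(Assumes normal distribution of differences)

df = n - 1 = 21
SE = s_d/√n = 5.7/√22 = 1.2152
t = d̄/SE = 4.7/1.2152 = 3.8677
Critical value: t_{0.005,21} = ±2.831
p-value ≈ 0.0009
Decision: reject H₀

Answer: t = 3.8677, reject H₀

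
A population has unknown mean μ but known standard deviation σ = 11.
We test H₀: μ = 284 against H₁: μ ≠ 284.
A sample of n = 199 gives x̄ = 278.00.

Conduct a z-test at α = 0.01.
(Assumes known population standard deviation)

Answer: z = -7.6943, reject H₀

Derivation:
Standard error: SE = σ/√n = 11/√199 = 0.7798
z-statistic: z = (x̄ - μ₀)/SE = (278.00 - 284)/0.7798 = -7.6943
Critical value: ±2.576
p-value < 0.0001
Decision: reject H₀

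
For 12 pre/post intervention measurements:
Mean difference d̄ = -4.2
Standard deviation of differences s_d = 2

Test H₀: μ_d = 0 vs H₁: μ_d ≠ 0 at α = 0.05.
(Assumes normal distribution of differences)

df = n - 1 = 11
SE = s_d/√n = 2/√12 = 0.5774
t = d̄/SE = -4.2/0.5774 = -7.2740
Critical value: t_{0.025,11} = ±2.201
p-value < 0.0001
Decision: reject H₀

Answer: t = -7.2740, reject H₀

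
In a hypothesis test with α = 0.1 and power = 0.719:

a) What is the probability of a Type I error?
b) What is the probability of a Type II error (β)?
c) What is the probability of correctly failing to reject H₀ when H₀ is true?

Answer: a) 0.1, b) 0.281, c) 0.9

Derivation:
a) Type I error probability = α = 0.1
b) Power = P(reject H₀ | H₁ true) = 1 - β = 0.719, so Type II error probability = β = 1 - Power = 0.281
c) P(fail to reject H₀ | H₀ true) = 1 - α = 0.9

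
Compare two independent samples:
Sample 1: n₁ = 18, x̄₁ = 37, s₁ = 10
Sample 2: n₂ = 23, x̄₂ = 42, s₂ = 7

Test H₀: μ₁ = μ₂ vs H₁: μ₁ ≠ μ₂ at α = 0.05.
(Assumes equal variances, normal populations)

Pooled variance: s²_p = [17×10² + 22×7²]/(39) = 71.2308
s_p = 8.4398
SE = s_p×√(1/n₁ + 1/n₂) = 8.4398×√(1/18 + 1/23) = 2.6560
t = (x̄₁ - x̄₂)/SE = (37 - 42)/2.6560 = -1.8825
df = 39, t-critical = ±2.023
Decision: fail to reject H₀

Answer: t = -1.8825, fail to reject H₀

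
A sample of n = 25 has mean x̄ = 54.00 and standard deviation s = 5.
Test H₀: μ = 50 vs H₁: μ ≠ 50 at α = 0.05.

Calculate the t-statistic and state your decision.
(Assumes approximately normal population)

df = n - 1 = 24
SE = s/√n = 5/√25 = 1.0000
t = (x̄ - μ₀)/SE = (54.00 - 50)/1.0000 = 4.0000
Critical value: t_{0.025,24} = ±2.064
p-value ≈ 0.0005
Decision: reject H₀

Answer: t = 4.0000, reject H₀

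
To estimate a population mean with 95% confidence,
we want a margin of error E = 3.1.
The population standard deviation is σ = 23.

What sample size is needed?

z_0.025 = 1.960
n = (z×σ/E)² = (1.960×23/3.1)²
n = 211.4679
Round up: n = 212

Answer: n = 212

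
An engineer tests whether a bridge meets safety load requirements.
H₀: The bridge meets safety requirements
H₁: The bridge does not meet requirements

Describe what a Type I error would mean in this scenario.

Answer: Unnecessarily closing a safe bridge for repairs

Derivation:
A Type I error (probability α) occurs when we reject a true H₀.
A Type II error (probability β) occurs when we fail to reject a false H₀.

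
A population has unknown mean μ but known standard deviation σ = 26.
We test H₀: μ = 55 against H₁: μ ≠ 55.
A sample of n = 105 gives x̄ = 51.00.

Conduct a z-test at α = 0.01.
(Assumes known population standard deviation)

Answer: z = -1.5765, fail to reject H₀

Derivation:
Standard error: SE = σ/√n = 26/√105 = 2.5373
z-statistic: z = (x̄ - μ₀)/SE = (51.00 - 55)/2.5373 = -1.5765
Critical value: ±2.576
p-value = 0.1149
Decision: fail to reject H₀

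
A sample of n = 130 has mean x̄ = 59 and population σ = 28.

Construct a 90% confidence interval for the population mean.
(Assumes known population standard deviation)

Confidence level: 90%, α = 0.1
z_0.05 = 1.645
SE = σ/√n = 28/√130 = 2.4558
Margin of error = 1.645 × 2.4558 = 4.0398
CI: x̄ ± margin = 59 ± 4.0398
CI: (54.9602, 63.0398)

Answer: (54.9602, 63.0398)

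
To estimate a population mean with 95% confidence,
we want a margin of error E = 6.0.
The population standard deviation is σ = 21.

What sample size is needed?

Answer: n = 48

Derivation:
z_0.025 = 1.960
n = (z×σ/E)² = (1.960×21/6.0)²
n = 47.0596
Round up: n = 48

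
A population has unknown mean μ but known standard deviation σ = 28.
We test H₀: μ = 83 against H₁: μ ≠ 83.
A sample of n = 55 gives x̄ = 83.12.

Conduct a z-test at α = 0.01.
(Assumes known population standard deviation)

Standard error: SE = σ/√n = 28/√55 = 3.7755
z-statistic: z = (x̄ - μ₀)/SE = (83.12 - 83)/3.7755 = 0.0318
Critical value: ±2.576
p-value = 0.9746
Decision: fail to reject H₀

Answer: z = 0.0318, fail to reject H₀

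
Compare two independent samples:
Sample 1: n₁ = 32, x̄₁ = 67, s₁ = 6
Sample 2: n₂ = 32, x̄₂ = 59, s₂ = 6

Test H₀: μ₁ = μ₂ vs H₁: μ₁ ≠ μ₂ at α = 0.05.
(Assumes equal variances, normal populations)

Pooled variance: s²_p = [31×6² + 31×6²]/(62) = 36.0000
s_p = 6.0000
SE = s_p×√(1/n₁ + 1/n₂) = 6.0000×√(1/32 + 1/32) = 1.5000
t = (x̄₁ - x̄₂)/SE = (67 - 59)/1.5000 = 5.3333
df = 62, t-critical = ±1.999
Decision: reject H₀

Answer: t = 5.3333, reject H₀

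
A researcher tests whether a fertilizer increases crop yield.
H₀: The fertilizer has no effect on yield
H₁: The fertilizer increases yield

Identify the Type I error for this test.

A Type I error (probability α) occurs when we reject a true H₀.
A Type II error (probability β) occurs when we fail to reject a false H₀.

Answer: Concluding the fertilizer works when it doesn't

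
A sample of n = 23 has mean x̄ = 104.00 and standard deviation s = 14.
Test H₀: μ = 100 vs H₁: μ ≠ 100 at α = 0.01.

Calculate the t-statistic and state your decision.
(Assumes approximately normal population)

Answer: t = 1.3702, fail to reject H₀

Derivation:
df = n - 1 = 22
SE = s/√n = 14/√23 = 2.9192
t = (x̄ - μ₀)/SE = (104.00 - 100)/2.9192 = 1.3702
Critical value: t_{0.005,22} = ±2.819
p-value ≈ 0.1844
Decision: fail to reject H₀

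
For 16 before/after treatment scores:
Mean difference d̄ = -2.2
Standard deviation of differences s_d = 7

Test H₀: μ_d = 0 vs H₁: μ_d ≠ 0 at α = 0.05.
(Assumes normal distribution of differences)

Answer: t = -1.2571, fail to reject H₀

Derivation:
df = n - 1 = 15
SE = s_d/√n = 7/√16 = 1.7500
t = d̄/SE = -2.2/1.7500 = -1.2571
Critical value: t_{0.025,15} = ±2.131
p-value ≈ 0.2279
Decision: fail to reject H₀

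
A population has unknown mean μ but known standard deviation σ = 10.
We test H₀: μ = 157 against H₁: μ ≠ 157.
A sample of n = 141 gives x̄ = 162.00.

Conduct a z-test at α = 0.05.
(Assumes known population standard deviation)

Answer: z = 5.9368, reject H₀

Derivation:
Standard error: SE = σ/√n = 10/√141 = 0.8422
z-statistic: z = (x̄ - μ₀)/SE = (162.00 - 157)/0.8422 = 5.9368
Critical value: ±1.960
p-value < 0.0001
Decision: reject H₀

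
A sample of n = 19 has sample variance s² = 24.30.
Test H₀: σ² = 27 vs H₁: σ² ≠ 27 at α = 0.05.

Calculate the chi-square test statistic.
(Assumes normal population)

df = n - 1 = 18
χ² = (n-1)s²/σ₀² = 18×24.30/27 = 16.2000
Critical values: χ²_{0.975,18} = 8.231, χ²_{0.025,18} = 31.526
Rejection region: χ² < 8.231 or χ² > 31.526
Decision: fail to reject H₀

Answer: χ² = 16.2000, fail to reject H₀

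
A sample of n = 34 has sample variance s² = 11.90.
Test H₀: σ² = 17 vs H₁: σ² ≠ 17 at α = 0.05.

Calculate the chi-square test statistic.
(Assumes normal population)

df = n - 1 = 33
χ² = (n-1)s²/σ₀² = 33×11.90/17 = 23.1000
Critical values: χ²_{0.975,33} = 19.047, χ²_{0.025,33} = 50.725
Rejection region: χ² < 19.047 or χ² > 50.725
Decision: fail to reject H₀

Answer: χ² = 23.1000, fail to reject H₀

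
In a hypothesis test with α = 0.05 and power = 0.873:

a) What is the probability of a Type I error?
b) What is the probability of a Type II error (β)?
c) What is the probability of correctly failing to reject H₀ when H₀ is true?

a) Type I error probability = α = 0.05
b) Power = P(reject H₀ | H₁ true) = 1 - β = 0.873, so Type II error probability = β = 1 - Power = 0.127
c) P(fail to reject H₀ | H₀ true) = 1 - α = 0.95

Answer: a) 0.05, b) 0.127, c) 0.95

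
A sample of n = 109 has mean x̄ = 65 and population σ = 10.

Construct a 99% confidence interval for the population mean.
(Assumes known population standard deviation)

Confidence level: 99%, α = 0.01
z_0.005 = 2.576
SE = σ/√n = 10/√109 = 0.9578
Margin of error = 2.576 × 0.9578 = 2.4673
CI: x̄ ± margin = 65 ± 2.4673
CI: (62.5327, 67.4673)

Answer: (62.5327, 67.4673)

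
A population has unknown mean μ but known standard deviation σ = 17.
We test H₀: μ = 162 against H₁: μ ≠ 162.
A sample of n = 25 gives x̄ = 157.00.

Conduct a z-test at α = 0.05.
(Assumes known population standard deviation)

Answer: z = -1.4706, fail to reject H₀

Derivation:
Standard error: SE = σ/√n = 17/√25 = 3.4000
z-statistic: z = (x̄ - μ₀)/SE = (157.00 - 162)/3.4000 = -1.4706
Critical value: ±1.960
p-value = 0.1414
Decision: fail to reject H₀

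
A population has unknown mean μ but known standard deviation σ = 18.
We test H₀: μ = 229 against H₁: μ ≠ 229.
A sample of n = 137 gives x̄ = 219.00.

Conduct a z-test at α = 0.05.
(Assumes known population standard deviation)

Standard error: SE = σ/√n = 18/√137 = 1.5378
z-statistic: z = (x̄ - μ₀)/SE = (219.00 - 229)/1.5378 = -6.5028
Critical value: ±1.960
p-value < 0.0001
Decision: reject H₀

Answer: z = -6.5028, reject H₀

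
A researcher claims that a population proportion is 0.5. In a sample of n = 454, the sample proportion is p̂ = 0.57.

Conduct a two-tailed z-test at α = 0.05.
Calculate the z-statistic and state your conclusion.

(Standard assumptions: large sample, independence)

Answer: z = 2.9830, reject H₀

Derivation:
H₀: p = 0.5, H₁: p ≠ 0.5
Standard error: SE = √(p₀(1-p₀)/n) = √(0.5×0.5/454) = 0.023466
z-statistic: z = (p̂ - p₀)/SE = (0.57 - 0.5)/0.023466 = 2.9830
Critical value: z_0.025 = ±1.960
p-value = 0.0029
Decision: reject H₀ at α = 0.05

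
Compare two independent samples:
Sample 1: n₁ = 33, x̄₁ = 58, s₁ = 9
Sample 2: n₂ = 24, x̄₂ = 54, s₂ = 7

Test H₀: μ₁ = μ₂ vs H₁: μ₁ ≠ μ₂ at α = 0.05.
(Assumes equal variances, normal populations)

Pooled variance: s²_p = [32×9² + 23×7²]/(55) = 67.6182
s_p = 8.2230
SE = s_p×√(1/n₁ + 1/n₂) = 8.2230×√(1/33 + 1/24) = 2.2060
t = (x̄₁ - x̄₂)/SE = (58 - 54)/2.2060 = 1.8132
df = 55, t-critical = ±2.004
Decision: fail to reject H₀

Answer: t = 1.8132, fail to reject H₀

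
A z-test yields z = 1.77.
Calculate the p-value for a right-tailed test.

Answer: p-value ≈ 0.0384

Derivation:
For z = 1.77:
p = P(Z > 1.77) = 1 - Φ(1.77) = 0.0384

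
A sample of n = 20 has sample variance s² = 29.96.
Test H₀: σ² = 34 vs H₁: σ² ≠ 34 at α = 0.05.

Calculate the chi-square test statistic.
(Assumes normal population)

Answer: χ² = 16.7424, fail to reject H₀

Derivation:
df = n - 1 = 19
χ² = (n-1)s²/σ₀² = 19×29.96/34 = 16.7424
Critical values: χ²_{0.975,19} = 8.907, χ²_{0.025,19} = 32.852
Rejection region: χ² < 8.907 or χ² > 32.852
Decision: fail to reject H₀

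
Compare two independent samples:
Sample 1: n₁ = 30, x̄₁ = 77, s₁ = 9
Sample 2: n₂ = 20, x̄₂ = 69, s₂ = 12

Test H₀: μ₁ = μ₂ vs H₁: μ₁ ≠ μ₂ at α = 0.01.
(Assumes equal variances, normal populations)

Answer: t = 2.6925, reject H₀

Derivation:
Pooled variance: s²_p = [29×9² + 19×12²]/(48) = 105.9375
s_p = 10.2926
SE = s_p×√(1/n₁ + 1/n₂) = 10.2926×√(1/30 + 1/20) = 2.9712
t = (x̄₁ - x̄₂)/SE = (77 - 69)/2.9712 = 2.6925
df = 48, t-critical = ±2.682
Decision: reject H₀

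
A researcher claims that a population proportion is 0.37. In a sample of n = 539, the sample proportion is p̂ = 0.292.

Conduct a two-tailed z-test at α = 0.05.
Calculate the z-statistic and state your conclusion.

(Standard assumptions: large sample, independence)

Answer: z = -3.7507, reject H₀

Derivation:
H₀: p = 0.37, H₁: p ≠ 0.37
Standard error: SE = √(p₀(1-p₀)/n) = √(0.37×0.63/539) = 0.020796
z-statistic: z = (p̂ - p₀)/SE = (0.292 - 0.37)/0.020796 = -3.7507
Critical value: z_0.025 = ±1.960
p-value = 0.0002
Decision: reject H₀ at α = 0.05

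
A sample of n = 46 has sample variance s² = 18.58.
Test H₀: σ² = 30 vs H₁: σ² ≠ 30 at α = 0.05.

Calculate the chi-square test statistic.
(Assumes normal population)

Answer: χ² = 27.8700, reject H₀

Derivation:
df = n - 1 = 45
χ² = (n-1)s²/σ₀² = 45×18.58/30 = 27.8700
Critical values: χ²_{0.975,45} = 28.366, χ²_{0.025,45} = 65.410
Rejection region: χ² < 28.366 or χ² > 65.410
Decision: reject H₀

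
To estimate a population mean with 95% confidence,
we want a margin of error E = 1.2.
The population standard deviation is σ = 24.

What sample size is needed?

Answer: n = 1537

Derivation:
z_0.025 = 1.960
n = (z×σ/E)² = (1.960×24/1.2)²
n = 1536.6400
Round up: n = 1537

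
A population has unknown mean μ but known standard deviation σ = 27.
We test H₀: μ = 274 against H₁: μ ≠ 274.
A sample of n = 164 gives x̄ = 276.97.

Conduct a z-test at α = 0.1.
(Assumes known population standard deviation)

Answer: z = 1.4087, fail to reject H₀

Derivation:
Standard error: SE = σ/√n = 27/√164 = 2.1083
z-statistic: z = (x̄ - μ₀)/SE = (276.97 - 274)/2.1083 = 1.4087
Critical value: ±1.645
p-value = 0.1589
Decision: fail to reject H₀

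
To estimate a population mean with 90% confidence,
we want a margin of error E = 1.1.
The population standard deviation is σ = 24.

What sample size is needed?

z_0.05 = 1.645
n = (z×σ/E)² = (1.645×24/1.1)²
n = 1288.1574
Round up: n = 1289

Answer: n = 1289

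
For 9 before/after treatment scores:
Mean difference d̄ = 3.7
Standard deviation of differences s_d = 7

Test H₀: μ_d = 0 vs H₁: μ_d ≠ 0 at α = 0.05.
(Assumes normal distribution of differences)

Answer: t = 1.5857, fail to reject H₀

Derivation:
df = n - 1 = 8
SE = s_d/√n = 7/√9 = 2.3333
t = d̄/SE = 3.7/2.3333 = 1.5857
Critical value: t_{0.025,8} = ±2.306
p-value ≈ 0.1515
Decision: fail to reject H₀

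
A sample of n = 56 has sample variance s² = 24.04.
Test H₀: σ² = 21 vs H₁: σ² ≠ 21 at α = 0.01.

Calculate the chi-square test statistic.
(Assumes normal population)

Answer: χ² = 62.9619, fail to reject H₀

Derivation:
df = n - 1 = 55
χ² = (n-1)s²/σ₀² = 55×24.04/21 = 62.9619
Critical values: χ²_{0.995,55} = 31.735, χ²_{0.005,55} = 85.749
Rejection region: χ² < 31.735 or χ² > 85.749
Decision: fail to reject H₀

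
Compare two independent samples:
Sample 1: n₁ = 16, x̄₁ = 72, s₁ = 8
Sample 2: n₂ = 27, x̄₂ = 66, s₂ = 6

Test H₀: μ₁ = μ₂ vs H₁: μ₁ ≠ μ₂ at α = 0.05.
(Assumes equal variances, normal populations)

Answer: t = 2.7966, reject H₀

Derivation:
Pooled variance: s²_p = [15×8² + 26×6²]/(41) = 46.2439
s_p = 6.8003
SE = s_p×√(1/n₁ + 1/n₂) = 6.8003×√(1/16 + 1/27) = 2.1455
t = (x̄₁ - x̄₂)/SE = (72 - 66)/2.1455 = 2.7966
df = 41, t-critical = ±2.020
Decision: reject H₀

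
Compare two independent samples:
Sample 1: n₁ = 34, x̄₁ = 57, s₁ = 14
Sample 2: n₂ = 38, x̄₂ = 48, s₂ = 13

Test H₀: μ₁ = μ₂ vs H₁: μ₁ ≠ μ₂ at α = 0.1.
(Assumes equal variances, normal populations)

Answer: t = 2.8281, reject H₀

Derivation:
Pooled variance: s²_p = [33×14² + 37×13²]/(70) = 181.7286
s_p = 13.4807
SE = s_p×√(1/n₁ + 1/n₂) = 13.4807×√(1/34 + 1/38) = 3.1823
t = (x̄₁ - x̄₂)/SE = (57 - 48)/3.1823 = 2.8281
df = 70, t-critical = ±1.667
Decision: reject H₀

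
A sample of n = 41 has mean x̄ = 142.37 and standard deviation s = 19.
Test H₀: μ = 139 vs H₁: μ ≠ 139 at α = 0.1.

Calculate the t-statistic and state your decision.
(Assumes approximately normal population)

Answer: t = 1.1357, fail to reject H₀

Derivation:
df = n - 1 = 40
SE = s/√n = 19/√41 = 2.9673
t = (x̄ - μ₀)/SE = (142.37 - 139)/2.9673 = 1.1357
Critical value: t_{0.05,40} = ±1.684
p-value ≈ 0.2628
Decision: fail to reject H₀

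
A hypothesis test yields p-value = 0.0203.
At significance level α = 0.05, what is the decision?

Answer: reject H₀

Derivation:
Compare p-value to α:
0.0203 < 0.05
Decision: reject H₀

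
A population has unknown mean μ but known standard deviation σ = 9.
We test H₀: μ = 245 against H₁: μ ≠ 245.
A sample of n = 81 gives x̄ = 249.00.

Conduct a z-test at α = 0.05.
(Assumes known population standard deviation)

Standard error: SE = σ/√n = 9/√81 = 1.0000
z-statistic: z = (x̄ - μ₀)/SE = (249.00 - 245)/1.0000 = 4.0000
Critical value: ±1.960
p-value = 0.0001
Decision: reject H₀

Answer: z = 4.0000, reject H₀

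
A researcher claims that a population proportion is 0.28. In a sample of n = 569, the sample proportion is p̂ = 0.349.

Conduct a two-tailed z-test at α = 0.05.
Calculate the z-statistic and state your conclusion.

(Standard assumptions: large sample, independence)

H₀: p = 0.28, H₁: p ≠ 0.28
Standard error: SE = √(p₀(1-p₀)/n) = √(0.28×0.72/569) = 0.018823
z-statistic: z = (p̂ - p₀)/SE = (0.349 - 0.28)/0.018823 = 3.6657
Critical value: z_0.025 = ±1.960
p-value = 0.0002
Decision: reject H₀ at α = 0.05

Answer: z = 3.6657, reject H₀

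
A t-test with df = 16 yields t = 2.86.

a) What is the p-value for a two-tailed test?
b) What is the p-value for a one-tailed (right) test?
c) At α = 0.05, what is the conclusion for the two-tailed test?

Answer: a) 0.0113, b) 0.0057, c) reject H₀

Derivation:
Using t-distribution with df = 16:
a) Two-tailed: p = 2×P(T > 2.86) = 0.0113
b) One-tailed: p = P(T > 2.86) = 0.0057
c) 0.0113 < 0.05, reject H₀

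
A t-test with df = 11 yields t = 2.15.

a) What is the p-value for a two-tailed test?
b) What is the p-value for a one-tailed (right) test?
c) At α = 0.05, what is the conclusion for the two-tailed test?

Using t-distribution with df = 11:
a) Two-tailed: p = 2×P(T > 2.15) = 0.0546
b) One-tailed: p = P(T > 2.15) = 0.0273
c) 0.0546 ≥ 0.05, fail to reject H₀

Answer: a) 0.0546, b) 0.0273, c) fail to reject H₀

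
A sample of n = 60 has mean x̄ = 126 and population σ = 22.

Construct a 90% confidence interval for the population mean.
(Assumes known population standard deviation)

Confidence level: 90%, α = 0.1
z_0.05 = 1.645
SE = σ/√n = 22/√60 = 2.8402
Margin of error = 1.645 × 2.8402 = 4.6721
CI: x̄ ± margin = 126 ± 4.6721
CI: (121.3279, 130.6721)

Answer: (121.3279, 130.6721)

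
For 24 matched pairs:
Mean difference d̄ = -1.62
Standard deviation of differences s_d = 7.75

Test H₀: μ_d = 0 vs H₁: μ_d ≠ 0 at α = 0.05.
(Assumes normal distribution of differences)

df = n - 1 = 23
SE = s_d/√n = 7.75/√24 = 1.5820
t = d̄/SE = -1.62/1.5820 = -1.0240
Critical value: t_{0.025,23} = ±2.069
p-value ≈ 0.3165
Decision: fail to reject H₀

Answer: t = -1.0240, fail to reject H₀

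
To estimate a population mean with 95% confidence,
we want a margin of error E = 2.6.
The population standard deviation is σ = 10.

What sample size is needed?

Answer: n = 57

Derivation:
z_0.025 = 1.960
n = (z×σ/E)² = (1.960×10/2.6)²
n = 56.8284
Round up: n = 57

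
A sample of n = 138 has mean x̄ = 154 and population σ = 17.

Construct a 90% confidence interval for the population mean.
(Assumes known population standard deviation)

Answer: (151.6195, 156.3805)

Derivation:
Confidence level: 90%, α = 0.1
z_0.05 = 1.645
SE = σ/√n = 17/√138 = 1.4471
Margin of error = 1.645 × 1.4471 = 2.3805
CI: x̄ ± margin = 154 ± 2.3805
CI: (151.6195, 156.3805)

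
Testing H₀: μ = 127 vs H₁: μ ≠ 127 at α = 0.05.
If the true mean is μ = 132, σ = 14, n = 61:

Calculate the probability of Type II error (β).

SE = σ/√n = 14/√61 = 1.7925
Critical values: μ₀ ± z_0.025×SE = 127 ± 1.960×1.7925
Acceptance region: (123.4867, 130.5133)
Under H₁ (μ = 132): z_high = (130.5133 - 132)/1.7925 = -0.8294, z_low = (123.4867 - 132)/1.7925 = -4.7494
β = P(not reject | H₁) = Φ(-0.8294) - Φ(-4.7494) ≈ 0.2034

Answer: β ≈ 0.2034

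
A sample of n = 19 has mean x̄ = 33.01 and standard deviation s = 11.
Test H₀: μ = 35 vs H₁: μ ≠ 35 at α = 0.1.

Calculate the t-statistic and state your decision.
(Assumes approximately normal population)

df = n - 1 = 18
SE = s/√n = 11/√19 = 2.5236
t = (x̄ - μ₀)/SE = (33.01 - 35)/2.5236 = -0.7886
Critical value: t_{0.05,18} = ±1.734
p-value ≈ 0.4406
Decision: fail to reject H₀

Answer: t = -0.7886, fail to reject H₀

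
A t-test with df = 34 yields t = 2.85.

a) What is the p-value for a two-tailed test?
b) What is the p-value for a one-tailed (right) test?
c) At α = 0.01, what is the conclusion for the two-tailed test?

Answer: a) 0.0074, b) 0.0037, c) reject H₀

Derivation:
Using t-distribution with df = 34:
a) Two-tailed: p = 2×P(T > 2.85) = 0.0074
b) One-tailed: p = P(T > 2.85) = 0.0037
c) 0.0074 < 0.01, reject H₀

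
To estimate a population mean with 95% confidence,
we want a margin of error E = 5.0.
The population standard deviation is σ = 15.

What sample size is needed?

z_0.025 = 1.960
n = (z×σ/E)² = (1.960×15/5.0)²
n = 34.5744
Round up: n = 35

Answer: n = 35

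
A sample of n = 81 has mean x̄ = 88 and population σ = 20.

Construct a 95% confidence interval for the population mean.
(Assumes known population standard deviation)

Answer: (83.6445, 92.3555)

Derivation:
Confidence level: 95%, α = 0.05
z_0.025 = 1.960
SE = σ/√n = 20/√81 = 2.2222
Margin of error = 1.960 × 2.2222 = 4.3555
CI: x̄ ± margin = 88 ± 4.3555
CI: (83.6445, 92.3555)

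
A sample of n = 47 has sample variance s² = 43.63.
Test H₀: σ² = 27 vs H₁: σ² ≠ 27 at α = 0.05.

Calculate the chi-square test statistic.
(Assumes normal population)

Answer: χ² = 74.3326, reject H₀

Derivation:
df = n - 1 = 46
χ² = (n-1)s²/σ₀² = 46×43.63/27 = 74.3326
Critical values: χ²_{0.975,46} = 29.160, χ²_{0.025,46} = 66.617
Rejection region: χ² < 29.160 or χ² > 66.617
Decision: reject H₀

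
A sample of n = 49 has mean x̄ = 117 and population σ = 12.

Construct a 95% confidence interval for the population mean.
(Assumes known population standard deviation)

Answer: (113.6400, 120.3600)

Derivation:
Confidence level: 95%, α = 0.05
z_0.025 = 1.960
SE = σ/√n = 12/√49 = 1.7143
Margin of error = 1.960 × 1.7143 = 3.3600
CI: x̄ ± margin = 117 ± 3.3600
CI: (113.6400, 120.3600)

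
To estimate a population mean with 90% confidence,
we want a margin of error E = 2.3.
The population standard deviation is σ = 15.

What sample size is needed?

Answer: n = 116

Derivation:
z_0.05 = 1.645
n = (z×σ/E)² = (1.645×15/2.3)²
n = 115.0956
Round up: n = 116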